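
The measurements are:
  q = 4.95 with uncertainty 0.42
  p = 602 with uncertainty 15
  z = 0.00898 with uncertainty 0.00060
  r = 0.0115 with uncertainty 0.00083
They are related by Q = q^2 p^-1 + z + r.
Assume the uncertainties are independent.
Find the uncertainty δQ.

Let w = q^2·p^-1 = 0.0407. δw/w = √((2·δq/q)² + (-1·δp/p)²) = √(0.0288 + 0.000621) = 0.172, so δw = 0.00698.
Q = w + z + r: δQ = √(δw² + δz² + δr²) = √(4.87e-05 + 3.6e-07 + 6.89e-07) = 0.00706

0.00706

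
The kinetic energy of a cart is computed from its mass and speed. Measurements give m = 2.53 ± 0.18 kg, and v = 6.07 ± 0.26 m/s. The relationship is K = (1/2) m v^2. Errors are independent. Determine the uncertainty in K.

Since K is a product/quotient, work with relative uncertainties:
  (1·δm/m)² = (1×0.0711)² = 0.00506;  (2·δv/v)² = (2×0.0428)² = 0.00734
δK/K = √(0.0124) = 0.111
K = 46.6 J, so δK = 0.111 × 46.6 = 5.19 J.

5.19 J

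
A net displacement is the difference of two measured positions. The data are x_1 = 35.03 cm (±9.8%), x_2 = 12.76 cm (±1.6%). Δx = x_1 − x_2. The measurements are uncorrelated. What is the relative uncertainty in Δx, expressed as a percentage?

15.4%

Δx is a linear combination, so absolute uncertainties add in quadrature:
  (δx_1)² = 11.8;  (δx_2)² = 0.0417
δΔx = √(11.8) = 3.44 cm
Δx = 22.27 cm, so δΔx/Δx = 3.44/22.27 = 0.154.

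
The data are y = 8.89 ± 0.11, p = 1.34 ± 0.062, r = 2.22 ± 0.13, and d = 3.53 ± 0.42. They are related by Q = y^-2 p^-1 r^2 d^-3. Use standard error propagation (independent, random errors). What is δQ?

Relative error in a monomial: (δQ/Q)² = Σ (nᵢ · δxᵢ/xᵢ)².
  (-2·δy/y)² = (-2×0.0124)² = 0.000612;  (-1·δp/p)² = (-1×0.0463)² = 0.00214;  (2·δr/r)² = (2×0.0586)² = 0.0137;  (-3·δd/d)² = (-3×0.119)² = 0.127
δQ/Q = √(0.144) = 0.379
Q = 0.00106, so δQ = 0.379 × 0.00106 = 0.000401.

0.000401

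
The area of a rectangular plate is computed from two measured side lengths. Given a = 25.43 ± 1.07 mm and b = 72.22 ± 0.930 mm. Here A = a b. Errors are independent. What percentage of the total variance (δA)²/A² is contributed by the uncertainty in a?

(δA/A)² = (1·δa/a)² + (1·δb/b)²
  a term: (1×0.0421)² = 0.00177
  b term: (1×0.0129)² = 0.000166
Total = 0.00194. Share from a = 0.00177/0.00194 = 0.914.

91.4%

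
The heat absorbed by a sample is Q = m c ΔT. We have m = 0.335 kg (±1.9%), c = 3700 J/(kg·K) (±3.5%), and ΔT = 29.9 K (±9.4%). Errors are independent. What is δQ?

3780 J

For a monomial Q ∝ m, c, ΔT, fractional errors add in quadrature:
  (1·δm/m)² = (1×0.0190)² = 0.000361;  (1·δc/c)² = (1×0.0350)² = 0.00123;  (1·δΔT/ΔT)² = (1×0.0940)² = 0.00884
δQ/Q = √(0.0104) = 0.102
Q = 37100 J, so δQ = 0.102 × 37100 = 3780 J.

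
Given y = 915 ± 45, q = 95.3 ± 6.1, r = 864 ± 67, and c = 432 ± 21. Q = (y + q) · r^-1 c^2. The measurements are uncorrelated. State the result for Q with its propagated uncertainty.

Let u = y + q = 1010. δu = √(δy² + δq²) = √(2020 + 37.2) = 45.4, so δu/u = 0.0449.
Q is then a monomial in u, r, c:
δQ/Q = √((δu/u)² + (-1·δr/r)² + (2·δc/c)²) = √(0.00202 + 0.00601 + 0.00945) = 0.132
Q = 2.18e+05, so δQ = 0.132 × 2.18e+05 = 28900.

(2.18 ± 0.289) × 10^5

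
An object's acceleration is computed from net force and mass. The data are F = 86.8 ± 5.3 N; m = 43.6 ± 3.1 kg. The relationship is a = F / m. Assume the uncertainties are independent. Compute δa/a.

0.0937

Since a is a product/quotient, work with relative uncertainties:
  (1·δF/F)² = (1×0.0611)² = 0.00373;  (-1·δm/m)² = (-1×0.0711)² = 0.00506
δa/a = √(0.00878) = 0.0937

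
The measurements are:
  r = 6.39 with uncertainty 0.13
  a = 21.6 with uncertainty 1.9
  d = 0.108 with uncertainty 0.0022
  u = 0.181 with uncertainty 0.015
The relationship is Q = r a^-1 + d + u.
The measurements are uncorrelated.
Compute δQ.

Let p = r·a^-1 = 0.296. δp/p = √((1·δr/r)² + (-1·δa/a)²) = √(0.000414 + 0.00774) = 0.0903, so δp = 0.0267.
Q = p + d + u: δQ = √(δp² + δd² + δu²) = √(0.000713 + 4.84e-06 + 0.000225) = 0.0307

0.0307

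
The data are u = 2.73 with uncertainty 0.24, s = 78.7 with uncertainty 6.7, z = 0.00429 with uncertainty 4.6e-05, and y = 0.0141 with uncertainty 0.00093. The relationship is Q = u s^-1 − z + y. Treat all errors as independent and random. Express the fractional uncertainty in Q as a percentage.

Let p = u·s^-1 = 0.0347. δp/p = √((1·δu/u)² + (-1·δs/s)²) = √(0.00773 + 0.00725) = 0.122, so δp = 0.00425.
Q = p − z + y: δQ = √(δp² + δz² + δy²) = √(1.8e-05 + 2.12e-09 + 8.65e-07) = 0.00435
Q = 0.0445, so δQ/Q = 0.00435/0.0445 = 0.0977.

9.77%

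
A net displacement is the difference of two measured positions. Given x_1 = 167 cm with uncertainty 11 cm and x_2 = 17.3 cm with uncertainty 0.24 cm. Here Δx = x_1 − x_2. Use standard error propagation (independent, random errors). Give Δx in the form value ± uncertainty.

For a sum/difference, combine absolute errors in quadrature:
  (δx_1)² = 121;  (δx_2)² = 0.0576
δΔx = √(121) = 11.0 cm
Δx = 150 cm.

150 ± 11.0 cm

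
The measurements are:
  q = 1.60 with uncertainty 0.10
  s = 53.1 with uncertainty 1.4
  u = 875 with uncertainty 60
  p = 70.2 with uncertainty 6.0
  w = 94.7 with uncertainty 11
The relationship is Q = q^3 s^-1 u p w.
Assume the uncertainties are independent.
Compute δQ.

Each factor contributes (exponent × relative error)² to (δQ/Q)²:
  (3·δq/q)² = (3×0.0625)² = 0.0352;  (-1·δs/s)² = (-1×0.0264)² = 0.000695;  (1·δu/u)² = (1×0.0686)² = 0.00470;  (1·δp/p)² = (1×0.0855)² = 0.00731;  (1·δw/w)² = (1×0.116)² = 0.0135
δQ/Q = √(0.0614) = 0.248
Q = 4.49e+05, so δQ = 0.248 × 4.49e+05 = 1.11e+05.

1.11e+05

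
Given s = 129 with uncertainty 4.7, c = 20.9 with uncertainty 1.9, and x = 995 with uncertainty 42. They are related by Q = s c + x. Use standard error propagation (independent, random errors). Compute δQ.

267

Let p = s·c = 2700. δp/p = √((1·δs/s)² + (1·δc/c)²) = √(0.00133 + 0.00826) = 0.0979, so δp = 264.
Q = p + x: δQ = √(δp² + δx²) = √(69700 + 1760) = 267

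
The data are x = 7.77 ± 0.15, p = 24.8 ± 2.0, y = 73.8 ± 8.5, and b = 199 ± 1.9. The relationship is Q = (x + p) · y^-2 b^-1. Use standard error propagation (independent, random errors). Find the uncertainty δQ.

7.17e-06

Let u = x + p = 32.6. δu = √(δx² + δp²) = √(0.0225 + 4.00) = 2.01, so δu/u = 0.0616.
Q is then a monomial in u, y, b:
δQ/Q = √((δu/u)² + (-2·δy/y)² + (-1·δb/b)²) = √(0.00379 + 0.0531 + 9.12e-05) = 0.239
Q = 3.01e-05, so δQ = 0.239 × 3.01e-05 = 7.17e-06.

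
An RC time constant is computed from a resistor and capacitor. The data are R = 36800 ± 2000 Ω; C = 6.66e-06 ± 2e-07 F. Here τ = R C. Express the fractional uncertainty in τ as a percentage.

For a monomial τ ∝ R, C, fractional errors add in quadrature:
  (1·δR/R)² = (1×0.0543)² = 0.00295;  (1·δC/C)² = (1×0.0300)² = 0.000902
δτ/τ = √(0.00386) = 0.0621

6.21%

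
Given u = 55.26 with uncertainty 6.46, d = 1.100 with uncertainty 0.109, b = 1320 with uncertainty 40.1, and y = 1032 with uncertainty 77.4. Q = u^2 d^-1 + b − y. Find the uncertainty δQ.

710

Let p = u^2·d^-1 = 2776. δp/p = √((2·δu/u)² + (-1·δd/d)²) = √(0.0547 + 0.00982) = 0.254, so δp = 705.
Q = p + b − y: δQ = √(δp² + δb² + δy²) = √(4.97e+05 + 1610 + 5990) = 710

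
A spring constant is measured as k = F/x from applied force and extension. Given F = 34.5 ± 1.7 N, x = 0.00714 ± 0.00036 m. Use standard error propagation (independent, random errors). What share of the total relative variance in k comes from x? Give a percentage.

51.1%

(δk/k)² = (1·δF/F)² + (-1·δx/x)²
  F term: (1×0.0493)² = 0.00243
  x term: (-1×0.0504)² = 0.00254
Total = 0.00497. Share from x = 0.00254/0.00497 = 0.511.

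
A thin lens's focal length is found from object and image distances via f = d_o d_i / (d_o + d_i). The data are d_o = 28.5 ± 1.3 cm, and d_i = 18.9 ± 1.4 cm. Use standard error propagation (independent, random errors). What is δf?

∂f/∂d_o = (d_i/(d_o+d_i))² = 0.159;  ∂f/∂d_i = (d_o/(d_o+d_i))² = 0.362
δf = √((∂f/∂d_o · δd_o)² + (∂f/∂d_i · δd_i)²) = √(0.0427 + 0.256) = 0.547 cm

0.547 cm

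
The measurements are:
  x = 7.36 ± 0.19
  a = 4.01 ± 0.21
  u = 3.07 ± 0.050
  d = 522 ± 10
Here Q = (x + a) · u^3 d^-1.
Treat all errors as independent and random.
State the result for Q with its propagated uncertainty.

0.630 ± 0.0366

Let w = x + a = 11.4. δw = √(δx² + δa²) = √(0.0361 + 0.0441) = 0.283, so δw/w = 0.0249.
Q is then a monomial in w, u, d:
δQ/Q = √((δw/w)² + (3·δu/u)² + (-1·δd/d)²) = √(0.000620 + 0.00239 + 0.000367) = 0.0581
Q = 0.630, so δQ = 0.0581 × 0.630 = 0.0366.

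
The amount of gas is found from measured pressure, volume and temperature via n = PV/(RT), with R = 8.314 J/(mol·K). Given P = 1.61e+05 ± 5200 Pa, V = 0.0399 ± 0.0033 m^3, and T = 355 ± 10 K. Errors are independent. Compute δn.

0.203 mol

Relative error in a monomial: (δn/n)² = Σ (nᵢ · δxᵢ/xᵢ)².
  (1·δP/P)² = (1×0.0323)² = 0.00104;  (1·δV/V)² = (1×0.0827)² = 0.00684;  (-1·δT/T)² = (-1×0.0282)² = 0.000793
δn/n = √(0.00868) = 0.0932
n = 2.18 mol, so δn = 0.0932 × 2.18 = 0.203 mol.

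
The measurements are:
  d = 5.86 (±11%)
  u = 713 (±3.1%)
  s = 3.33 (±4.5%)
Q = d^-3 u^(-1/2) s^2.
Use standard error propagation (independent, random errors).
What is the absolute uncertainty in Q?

0.000707

Products/powers → add relative errors in quadrature, weighted by exponent:
  (-3·δd/d)² = (-3×0.110)² = 0.109;  (−½·δu/u)² = (-0.5×0.0310)² = 0.000240;  (2·δs/s)² = (2×0.0450)² = 0.00810
δQ/Q = √(0.117) = 0.342
Q = 0.00206, so δQ = 0.342 × 0.00206 = 0.000707.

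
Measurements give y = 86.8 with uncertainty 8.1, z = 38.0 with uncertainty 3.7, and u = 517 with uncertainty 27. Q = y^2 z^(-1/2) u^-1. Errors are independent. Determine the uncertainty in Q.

Each factor contributes (exponent × relative error)² to (δQ/Q)²:
  (2·δy/y)² = (2×0.0933)² = 0.0348;  (−½·δz/z)² = (-0.5×0.0974)² = 0.00237;  (-1·δu/u)² = (-1×0.0522)² = 0.00273
δQ/Q = √(0.0399) = 0.200
Q = 2.36, so δQ = 0.200 × 2.36 = 0.472.

0.472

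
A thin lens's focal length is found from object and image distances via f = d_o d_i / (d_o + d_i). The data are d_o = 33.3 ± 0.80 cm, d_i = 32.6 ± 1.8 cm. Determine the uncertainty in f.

0.500 cm

∂f/∂d_o = (d_i/(d_o+d_i))² = 0.245;  ∂f/∂d_i = (d_o/(d_o+d_i))² = 0.255
δf = √((∂f/∂d_o · δd_o)² + (∂f/∂d_i · δd_i)²) = √(0.0383 + 0.211) = 0.500 cm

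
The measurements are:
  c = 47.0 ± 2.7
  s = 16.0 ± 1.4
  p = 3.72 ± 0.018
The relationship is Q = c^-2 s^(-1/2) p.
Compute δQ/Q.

Products/powers → add relative errors in quadrature, weighted by exponent:
  (-2·δc/c)² = (-2×0.0574)² = 0.0132;  (−½·δs/s)² = (-0.5×0.0875)² = 0.00191;  (1·δp/p)² = (1×0.00484)² = 2.34e-05
δQ/Q = √(0.0151) = 0.123

0.123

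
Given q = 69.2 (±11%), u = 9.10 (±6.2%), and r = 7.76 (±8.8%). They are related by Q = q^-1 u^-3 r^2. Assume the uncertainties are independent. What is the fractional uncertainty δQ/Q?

Products/powers → add relative errors in quadrature, weighted by exponent:
  (-1·δq/q)² = (-1×0.110)² = 0.0121;  (-3·δu/u)² = (-3×0.0620)² = 0.0346;  (2·δr/r)² = (2×0.0880)² = 0.0310
δQ/Q = √(0.0777) = 0.279

0.279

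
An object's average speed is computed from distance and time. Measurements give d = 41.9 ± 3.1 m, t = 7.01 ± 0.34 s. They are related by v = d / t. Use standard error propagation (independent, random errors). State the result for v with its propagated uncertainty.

5.98 ± 0.529 m/s

Each factor contributes (exponent × relative error)² to (δv/v)²:
  (1·δd/d)² = (1×0.0740)² = 0.00547;  (-1·δt/t)² = (-1×0.0485)² = 0.00235
δv/v = √(0.00783) = 0.0885
v = 5.98 m/s, so δv = 0.0885 × 5.98 = 0.529 m/s.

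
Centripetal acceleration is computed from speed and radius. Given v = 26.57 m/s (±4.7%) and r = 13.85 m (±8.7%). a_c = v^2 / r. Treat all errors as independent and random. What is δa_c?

Products/powers → add relative errors in quadrature, weighted by exponent:
  (2·δv/v)² = (2×0.0470)² = 0.00884;  (-1·δr/r)² = (-1×0.0870)² = 0.00757
δa_c/a_c = √(0.0164) = 0.128
a_c = 50.97 m/s^2, so δa_c = 0.128 × 50.97 = 6.53 m/s^2.

6.53 m/s^2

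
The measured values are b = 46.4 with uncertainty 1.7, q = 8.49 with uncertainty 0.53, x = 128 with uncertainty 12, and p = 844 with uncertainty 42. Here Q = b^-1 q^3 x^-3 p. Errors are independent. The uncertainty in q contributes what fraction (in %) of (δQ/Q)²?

29.7%

(δQ/Q)² = (-1·δb/b)² + (3·δq/q)² + (-3·δx/x)² + (1·δp/p)²
  b term: (-1×0.0366)² = 0.00134
  q term: (3×0.0624)² = 0.0351
  x term: (-3×0.0938)² = 0.0791
  p term: (1×0.0498)² = 0.00248
Total = 0.118. Share from q = 0.0351/0.118 = 0.297.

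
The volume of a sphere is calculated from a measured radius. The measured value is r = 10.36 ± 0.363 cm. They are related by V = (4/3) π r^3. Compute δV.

Each factor contributes (exponent × relative error)² to (δV/V)²:
  (3·δr/r)² = (3×0.0350)² = 0.0110
δV/V = √(0.0110) = 0.105
V = 4658 cm^3, so δV = 0.105 × 4658 = 490 cm^3.

490 cm^3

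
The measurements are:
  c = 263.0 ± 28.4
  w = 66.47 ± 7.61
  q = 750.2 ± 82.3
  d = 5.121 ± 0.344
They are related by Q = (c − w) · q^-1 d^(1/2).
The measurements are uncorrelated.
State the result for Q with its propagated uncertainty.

Let u = c − w = 196.5. δu = √(δc² + δw²) = √(807 + 57.9) = 29.4, so δu/u = 0.150.
Q is then a monomial in u, q, d:
δQ/Q = √((δu/u)² + (-1·δq/q)² + (½·δd/d)²) = √(0.0224 + 0.0120 + 0.00113) = 0.189
Q = 0.5928, so δQ = 0.189 × 0.5928 = 0.112.

0.5928 ± 0.112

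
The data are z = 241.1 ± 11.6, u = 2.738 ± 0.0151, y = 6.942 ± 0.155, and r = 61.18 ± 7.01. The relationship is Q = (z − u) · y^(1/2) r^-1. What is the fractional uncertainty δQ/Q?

0.125

Let w = z − u = 238.4. δw = √(δz² + δu²) = √(135 + 0.000228) = 11.6, so δw/w = 0.0487.
Q is then a monomial in w, y, r:
δQ/Q = √((δw/w)² + (½·δy/y)² + (-1·δr/r)²) = √(0.00237 + 0.000125 + 0.0131) = 0.125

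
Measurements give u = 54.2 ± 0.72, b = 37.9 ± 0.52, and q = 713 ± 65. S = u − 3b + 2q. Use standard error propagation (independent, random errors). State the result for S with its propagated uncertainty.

S is a linear combination, so absolute uncertainties add in quadrature:
  (δu)² = 0.518;  (3·δb)² = 2.43;  (2·δq)² = 16900
δS = √(16900) = 130
S = 1370.

1370 ± 130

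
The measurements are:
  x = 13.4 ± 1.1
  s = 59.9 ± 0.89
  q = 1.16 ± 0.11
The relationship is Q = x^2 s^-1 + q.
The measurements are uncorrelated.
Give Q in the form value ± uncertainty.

Let p = x^2·s^-1 = 3.00. δp/p = √((2·δx/x)² + (-1·δs/s)²) = √(0.0270 + 0.000221) = 0.165, so δp = 0.494.
Q = p + q: δQ = √(δp² + δq²) = √(0.244 + 0.0121) = 0.506
Q = 4.16.

4.16 ± 0.506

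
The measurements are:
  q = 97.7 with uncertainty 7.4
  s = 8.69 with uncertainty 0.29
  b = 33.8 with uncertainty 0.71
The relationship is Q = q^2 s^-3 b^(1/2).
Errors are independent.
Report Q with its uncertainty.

84.6 ± 15.4

Since Q is a product/quotient, work with relative uncertainties:
  (2·δq/q)² = (2×0.0757)² = 0.0229;  (-3·δs/s)² = (-3×0.0334)² = 0.0100;  (½·δb/b)² = (0.5×0.0210)² = 0.000110
δQ/Q = √(0.0331) = 0.182
Q = 84.6, so δQ = 0.182 × 84.6 = 15.4.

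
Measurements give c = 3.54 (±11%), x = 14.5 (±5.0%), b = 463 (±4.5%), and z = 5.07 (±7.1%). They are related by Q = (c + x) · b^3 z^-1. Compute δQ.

5.62e+07

Let u = c + x = 18.0. δu = √(δc² + δx²) = √(0.152 + 0.526) = 0.823, so δu/u = 0.0456.
Q is then a monomial in u, b, z:
δQ/Q = √((δu/u)² + (3·δb/b)² + (-1·δz/z)²) = √(0.00208 + 0.0182 + 0.00504) = 0.159
Q = 3.53e+08, so δQ = 0.159 × 3.53e+08 = 5.62e+07.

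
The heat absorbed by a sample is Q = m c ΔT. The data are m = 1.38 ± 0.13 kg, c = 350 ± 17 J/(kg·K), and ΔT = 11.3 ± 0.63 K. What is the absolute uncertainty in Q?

654 J

Since Q is a product/quotient, work with relative uncertainties:
  (1·δm/m)² = (1×0.0942)² = 0.00887;  (1·δc/c)² = (1×0.0486)² = 0.00236;  (1·δΔT/ΔT)² = (1×0.0558)² = 0.00311
δQ/Q = √(0.0143) = 0.120
Q = 5460 J, so δQ = 0.120 × 5460 = 654 J.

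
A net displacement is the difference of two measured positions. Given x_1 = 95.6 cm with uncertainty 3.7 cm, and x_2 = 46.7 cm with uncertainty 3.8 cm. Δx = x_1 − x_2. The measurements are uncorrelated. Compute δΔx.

For a sum/difference, combine absolute errors in quadrature:
  (δx_1)² = 13.7;  (δx_2)² = 14.4
δΔx = √(28.1) = 5.30 cm

5.30 cm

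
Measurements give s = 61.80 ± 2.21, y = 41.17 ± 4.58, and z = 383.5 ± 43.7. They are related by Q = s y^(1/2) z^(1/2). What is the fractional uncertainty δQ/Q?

Q is a product of powers, so relative uncertainties combine in quadrature:
  (1·δs/s)² = (1×0.0358)² = 0.00128;  (½·δy/y)² = (0.5×0.111)² = 0.00309;  (½·δz/z)² = (0.5×0.114)² = 0.00325
δQ/Q = √(0.00762) = 0.0873

0.0873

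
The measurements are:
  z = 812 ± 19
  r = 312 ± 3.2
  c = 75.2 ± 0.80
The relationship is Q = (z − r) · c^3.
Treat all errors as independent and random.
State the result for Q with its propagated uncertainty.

(2.13 ± 0.106) × 10^8

Let u = z − r = 500. δu = √(δz² + δr²) = √(361 + 10.2) = 19.3, so δu/u = 0.0385.
Q is then a monomial in u, c:
δQ/Q = √((δu/u)² + (3·δc/c)²) = √(0.00148 + 0.00102) = 0.0500
Q = 2.13e+08, so δQ = 0.0500 × 2.13e+08 = 1.06e+07.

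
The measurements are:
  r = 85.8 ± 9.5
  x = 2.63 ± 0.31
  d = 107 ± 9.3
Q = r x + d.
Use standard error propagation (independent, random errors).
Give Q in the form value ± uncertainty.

Let p = r·x = 226. δp/p = √((1·δr/r)² + (1·δx/x)²) = √(0.0123 + 0.0139) = 0.162, so δp = 36.5.
Q = p + d: δQ = √(δp² + δd²) = √(1330 + 86.5) = 37.7
Q = 333.

333 ± 37.7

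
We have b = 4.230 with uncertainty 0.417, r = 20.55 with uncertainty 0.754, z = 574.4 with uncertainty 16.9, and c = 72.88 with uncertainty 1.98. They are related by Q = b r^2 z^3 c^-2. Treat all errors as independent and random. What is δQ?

Q is a product of powers, so relative uncertainties combine in quadrature:
  (1·δb/b)² = (1×0.0986)² = 0.00972;  (2·δr/r)² = (2×0.0367)² = 0.00538;  (3·δz/z)² = (3×0.0294)² = 0.00779;  (-2·δc/c)² = (-2×0.0272)² = 0.00295
δQ/Q = √(0.0258) = 0.161
Q = 6.374e+07, so δQ = 0.161 × 6.374e+07 = 1.02e+07.

1.02e+07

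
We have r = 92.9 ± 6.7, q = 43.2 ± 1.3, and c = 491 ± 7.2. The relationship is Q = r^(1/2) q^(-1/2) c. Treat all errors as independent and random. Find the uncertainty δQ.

Since Q is a product/quotient, work with relative uncertainties:
  (½·δr/r)² = (0.5×0.0721)² = 0.00130;  (−½·δq/q)² = (-0.5×0.0301)² = 0.000226;  (1·δc/c)² = (1×0.0147)² = 0.000215
δQ/Q = √(0.00174) = 0.0417
Q = 720, so δQ = 0.0417 × 720 = 30.0.

30.0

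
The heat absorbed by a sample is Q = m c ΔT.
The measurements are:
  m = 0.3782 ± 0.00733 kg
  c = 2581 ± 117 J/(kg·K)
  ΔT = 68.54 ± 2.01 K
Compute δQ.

3840 J

Products/powers → add relative errors in quadrature, weighted by exponent:
  (1·δm/m)² = (1×0.0194)² = 0.000376;  (1·δc/c)² = (1×0.0453)² = 0.00205;  (1·δΔT/ΔT)² = (1×0.0293)² = 0.000860
δQ/Q = √(0.00329) = 0.0574
Q = 66900 J, so δQ = 0.0574 × 66900 = 3840 J.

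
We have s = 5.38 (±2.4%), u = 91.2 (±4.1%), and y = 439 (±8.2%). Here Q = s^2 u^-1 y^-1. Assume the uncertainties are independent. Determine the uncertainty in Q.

7.48e-05

For a monomial Q ∝ s^2, u^-1, y^-1, fractional errors add in quadrature:
  (2·δs/s)² = (2×0.0240)² = 0.00230;  (-1·δu/u)² = (-1×0.0410)² = 0.00168;  (-1·δy/y)² = (-1×0.0820)² = 0.00672
δQ/Q = √(0.0107) = 0.103
Q = 0.000723, so δQ = 0.103 × 0.000723 = 7.48e-05.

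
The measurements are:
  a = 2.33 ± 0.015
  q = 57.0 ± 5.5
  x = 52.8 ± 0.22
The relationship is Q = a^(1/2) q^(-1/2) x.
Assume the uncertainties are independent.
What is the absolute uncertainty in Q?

0.518

Since Q is a product/quotient, work with relative uncertainties:
  (½·δa/a)² = (0.5×0.00644)² = 1.04e-05;  (−½·δq/q)² = (-0.5×0.0965)² = 0.00233;  (1·δx/x)² = (1×0.00417)² = 1.74e-05
δQ/Q = √(0.00236) = 0.0485
Q = 10.7, so δQ = 0.0485 × 10.7 = 0.518.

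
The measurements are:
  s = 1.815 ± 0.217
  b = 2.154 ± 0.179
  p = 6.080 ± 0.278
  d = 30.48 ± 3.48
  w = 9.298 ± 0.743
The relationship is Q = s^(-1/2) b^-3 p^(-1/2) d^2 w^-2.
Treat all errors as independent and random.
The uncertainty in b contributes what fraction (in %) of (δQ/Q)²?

43.2%

(δQ/Q)² = (−½·δs/s)² + (-3·δb/b)² + (−½·δp/p)² + (2·δd/d)² + (-2·δw/w)²
  s term: (-0.5×0.120)² = 0.00357
  b term: (-3×0.0831)² = 0.0622
  p term: (-0.5×0.0457)² = 0.000523
  d term: (2×0.114)² = 0.0521
  w term: (-2×0.0799)² = 0.0255
Total = 0.144. Share from b = 0.0622/0.144 = 0.432.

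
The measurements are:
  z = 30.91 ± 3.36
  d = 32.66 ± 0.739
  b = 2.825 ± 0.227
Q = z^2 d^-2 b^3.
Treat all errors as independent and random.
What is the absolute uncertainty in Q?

For a monomial Q ∝ z^2, d^-2, b^3, fractional errors add in quadrature:
  (2·δz/z)² = (2×0.109)² = 0.0473;  (-2·δd/d)² = (-2×0.0226)² = 0.00205;  (3·δb/b)² = (3×0.0804)² = 0.0581
δQ/Q = √(0.107) = 0.328
Q = 20.19, so δQ = 0.328 × 20.19 = 6.62.

6.62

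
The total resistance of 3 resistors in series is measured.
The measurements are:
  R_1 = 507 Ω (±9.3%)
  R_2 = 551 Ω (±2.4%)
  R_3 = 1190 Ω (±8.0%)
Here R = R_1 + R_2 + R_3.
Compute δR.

107 Ω

For a sum/difference, combine absolute errors in quadrature:
  (δR_1)² = 2220;  (δR_2)² = 175;  (δR_3)² = 9060
δR = √(11500) = 107 Ω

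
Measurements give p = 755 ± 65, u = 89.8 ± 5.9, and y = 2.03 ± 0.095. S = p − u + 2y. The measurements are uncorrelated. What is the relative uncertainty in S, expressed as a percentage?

9.75%

Absolute uncertainties add in quadrature for a linear combination:
  (δp)² = 4220;  (δu)² = 34.8;  (2·δy)² = 0.0361
δS = √(4260) = 65.3
S = 669, so δS/S = 65.3/669 = 0.0975.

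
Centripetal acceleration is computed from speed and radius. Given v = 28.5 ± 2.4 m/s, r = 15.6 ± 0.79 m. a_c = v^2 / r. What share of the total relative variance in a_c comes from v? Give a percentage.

(δa_c/a_c)² = (2·δv/v)² + (-1·δr/r)²
  v term: (2×0.0842)² = 0.0284
  r term: (-1×0.0506)² = 0.00256
Total = 0.0309. Share from v = 0.0284/0.0309 = 0.917.

91.7%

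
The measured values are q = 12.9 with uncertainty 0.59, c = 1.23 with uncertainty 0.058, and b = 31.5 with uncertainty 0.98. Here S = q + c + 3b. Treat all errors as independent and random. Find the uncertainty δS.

3.00

S is a linear combination, so absolute uncertainties add in quadrature:
  (δq)² = 0.348;  (δc)² = 0.00336;  (3·δb)² = 8.64
δS = √(9.00) = 3.00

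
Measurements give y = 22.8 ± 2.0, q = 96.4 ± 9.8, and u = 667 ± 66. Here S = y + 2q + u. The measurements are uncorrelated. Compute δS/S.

0.0780

S is a linear combination, so absolute uncertainties add in quadrature:
  (δy)² = 4.00;  (2·δq)² = 384;  (δu)² = 4360
δS = √(4740) = 68.9
S = 883, so δS/S = 68.9/883 = 0.0780.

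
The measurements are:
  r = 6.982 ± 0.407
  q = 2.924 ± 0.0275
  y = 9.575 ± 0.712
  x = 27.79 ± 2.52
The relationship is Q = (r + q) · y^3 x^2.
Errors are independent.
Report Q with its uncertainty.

(6.716 ± 1.95) × 10^6

Let u = r + q = 9.906. δu = √(δr² + δq²) = √(0.166 + 0.000756) = 0.408, so δu/u = 0.0412.
Q is then a monomial in u, y, x:
δQ/Q = √((δu/u)² + (3·δy/y)² + (2·δx/x)²) = √(0.00170 + 0.0498 + 0.0329) = 0.290
Q = 6.716e+06, so δQ = 0.290 × 6.716e+06 = 1.95e+06.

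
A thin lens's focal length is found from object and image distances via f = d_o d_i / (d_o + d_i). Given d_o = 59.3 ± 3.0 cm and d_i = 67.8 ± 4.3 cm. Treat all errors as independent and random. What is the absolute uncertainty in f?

1.27 cm

∂f/∂d_o = (d_i/(d_o+d_i))² = 0.285;  ∂f/∂d_i = (d_o/(d_o+d_i))² = 0.218
δf = √((∂f/∂d_o · δd_o)² + (∂f/∂d_i · δd_i)²) = √(0.729 + 0.876) = 1.27 cm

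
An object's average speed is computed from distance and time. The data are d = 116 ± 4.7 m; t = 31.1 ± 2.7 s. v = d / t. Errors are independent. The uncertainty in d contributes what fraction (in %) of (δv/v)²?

17.9%

(δv/v)² = (1·δd/d)² + (-1·δt/t)²
  d term: (1×0.0405)² = 0.00164
  t term: (-1×0.0868)² = 0.00754
Total = 0.00918. Share from d = 0.00164/0.00918 = 0.179.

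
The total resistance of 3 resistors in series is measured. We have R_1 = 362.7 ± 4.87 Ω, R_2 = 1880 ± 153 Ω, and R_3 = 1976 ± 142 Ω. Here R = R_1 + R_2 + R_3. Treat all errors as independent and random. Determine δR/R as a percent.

Each term contributes (cᵢ δxᵢ)² to (δR)²:
  (δR_1)² = 23.7;  (δR_2)² = 23400;  (δR_3)² = 20200
δR = √(43600) = 209 Ω
R = 4219 Ω, so δR/R = 209/4219 = 0.0495.

4.95%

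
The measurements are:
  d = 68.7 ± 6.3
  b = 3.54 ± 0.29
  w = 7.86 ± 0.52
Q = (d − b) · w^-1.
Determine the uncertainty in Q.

Let u = d − b = 65.2. δu = √(δd² + δb²) = √(39.7 + 0.0841) = 6.31, so δu/u = 0.0968.
Q is then a monomial in u, w:
δQ/Q = √((δu/u)² + (-1·δw/w)²) = √(0.00937 + 0.00438) = 0.117
Q = 8.29, so δQ = 0.117 × 8.29 = 0.972.

0.972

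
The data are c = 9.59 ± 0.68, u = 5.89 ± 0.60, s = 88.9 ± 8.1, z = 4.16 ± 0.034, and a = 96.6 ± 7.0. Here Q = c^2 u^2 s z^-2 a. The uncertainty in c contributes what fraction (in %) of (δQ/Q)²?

(δQ/Q)² = (2·δc/c)² + (2·δu/u)² + (1·δs/s)² + (-2·δz/z)² + (1·δa/a)²
  c term: (2×0.0709)² = 0.0201
  u term: (2×0.102)² = 0.0415
  s term: (1×0.0911)² = 0.00830
  z term: (-2×0.00817)² = 0.000267
  a term: (1×0.0725)² = 0.00525
Total = 0.0754. Share from c = 0.0201/0.0754 = 0.267.

26.7%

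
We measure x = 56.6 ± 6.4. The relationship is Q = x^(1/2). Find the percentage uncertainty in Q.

5.65%

Q ∝ x^(1/2), so δQ/Q = |½| · δx/x = 0.5 × 0.113 = 0.0565.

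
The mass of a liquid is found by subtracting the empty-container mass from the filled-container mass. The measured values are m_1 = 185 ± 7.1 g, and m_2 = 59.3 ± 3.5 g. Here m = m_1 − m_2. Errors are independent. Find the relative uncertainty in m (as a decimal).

m is a linear combination, so absolute uncertainties add in quadrature:
  (δm_1)² = 50.4;  (δm_2)² = 12.2
δm = √(62.7) = 7.92 g
m = 126 g, so δm/m = 7.92/126 = 0.0630.

0.0630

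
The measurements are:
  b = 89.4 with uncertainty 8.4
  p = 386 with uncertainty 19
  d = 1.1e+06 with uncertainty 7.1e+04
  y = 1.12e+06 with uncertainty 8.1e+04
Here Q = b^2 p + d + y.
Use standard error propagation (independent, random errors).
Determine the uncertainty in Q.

Let w = b^2·p = 3.09e+06. δw/w = √((2·δb/b)² + (1·δp/p)²) = √(0.0353 + 0.00242) = 0.194, so δw = 5.99e+05.
Q = w + d + y: δQ = √(δw² + δd² + δy²) = √(3.59e+11 + 5.04e+09 + 6.56e+09) = 6.09e+05

6.09e+05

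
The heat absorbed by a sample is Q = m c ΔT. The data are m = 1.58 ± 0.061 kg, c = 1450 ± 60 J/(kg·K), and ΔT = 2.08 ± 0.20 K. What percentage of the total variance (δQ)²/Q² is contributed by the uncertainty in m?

(δQ/Q)² = (1·δm/m)² + (1·δc/c)² + (1·δΔT/ΔT)²
  m term: (1×0.0386)² = 0.00149
  c term: (1×0.0414)² = 0.00171
  ΔT term: (1×0.0962)² = 0.00925
Total = 0.0124. Share from m = 0.00149/0.0124 = 0.120.

12.0%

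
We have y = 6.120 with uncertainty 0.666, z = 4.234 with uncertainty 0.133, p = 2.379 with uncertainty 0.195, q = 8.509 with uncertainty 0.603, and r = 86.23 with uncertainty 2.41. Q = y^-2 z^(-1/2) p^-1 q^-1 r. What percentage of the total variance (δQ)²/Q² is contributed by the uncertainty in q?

8.35%

(δQ/Q)² = (-2·δy/y)² + (−½·δz/z)² + (-1·δp/p)² + (-1·δq/q)² + (1·δr/r)²
  y term: (-2×0.109)² = 0.0474
  z term: (-0.5×0.0314)² = 0.000247
  p term: (-1×0.0820)² = 0.00672
  q term: (-1×0.0709)² = 0.00502
  r term: (1×0.0279)² = 0.000781
Total = 0.0601. Share from q = 0.00502/0.0601 = 0.0835.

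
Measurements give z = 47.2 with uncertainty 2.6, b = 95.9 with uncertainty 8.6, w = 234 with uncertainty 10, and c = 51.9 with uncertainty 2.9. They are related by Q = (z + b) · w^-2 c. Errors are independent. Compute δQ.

0.0163

Let u = z + b = 143. δu = √(δz² + δb²) = √(6.76 + 74.0) = 8.98, so δu/u = 0.0628.
Q is then a monomial in u, w, c:
δQ/Q = √((δu/u)² + (-2·δw/w)² + (1·δc/c)²) = √(0.00394 + 0.00731 + 0.00312) = 0.120
Q = 0.136, so δQ = 0.120 × 0.136 = 0.0163.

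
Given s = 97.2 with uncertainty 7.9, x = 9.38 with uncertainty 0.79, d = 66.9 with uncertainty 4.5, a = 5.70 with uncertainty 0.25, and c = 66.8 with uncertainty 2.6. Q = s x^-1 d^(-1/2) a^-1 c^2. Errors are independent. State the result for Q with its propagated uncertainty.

Since Q is a product/quotient, work with relative uncertainties:
  (1·δs/s)² = (1×0.0813)² = 0.00661;  (-1·δx/x)² = (-1×0.0842)² = 0.00709;  (−½·δd/d)² = (-0.5×0.0673)² = 0.00113;  (-1·δa/a)² = (-1×0.0439)² = 0.00192;  (2·δc/c)² = (2×0.0389)² = 0.00606
δQ/Q = √(0.0228) = 0.151
Q = 992, so δQ = 0.151 × 992 = 150.

992 ± 150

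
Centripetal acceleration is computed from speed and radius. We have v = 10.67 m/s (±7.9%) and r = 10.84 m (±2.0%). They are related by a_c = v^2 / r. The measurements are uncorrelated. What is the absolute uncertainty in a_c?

Since a_c is a product/quotient, work with relative uncertainties:
  (2·δv/v)² = (2×0.0790)² = 0.0250;  (-1·δr/r)² = (-1×0.0200)² = 0.000400
δa_c/a_c = √(0.0254) = 0.159
a_c = 10.50 m/s^2, so δa_c = 0.159 × 10.50 = 1.67 m/s^2.

1.67 m/s^2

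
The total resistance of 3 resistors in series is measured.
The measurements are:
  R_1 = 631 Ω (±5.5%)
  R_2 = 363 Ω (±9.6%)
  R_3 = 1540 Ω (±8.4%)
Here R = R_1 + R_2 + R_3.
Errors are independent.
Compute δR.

Absolute uncertainties add in quadrature for a linear combination:
  (δR_1)² = 1200;  (δR_2)² = 1210;  (δR_3)² = 16700
δR = √(19200) = 138 Ω

138 Ω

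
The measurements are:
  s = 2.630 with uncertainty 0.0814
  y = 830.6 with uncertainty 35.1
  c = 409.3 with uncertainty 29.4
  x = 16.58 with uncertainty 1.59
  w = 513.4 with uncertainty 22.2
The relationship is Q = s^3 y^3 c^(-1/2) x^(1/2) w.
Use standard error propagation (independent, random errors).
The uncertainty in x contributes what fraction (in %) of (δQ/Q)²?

(δQ/Q)² = (3·δs/s)² + (3·δy/y)² + (−½·δc/c)² + (½·δx/x)² + (1·δw/w)²
  s term: (3×0.0310)² = 0.00862
  y term: (3×0.0423)² = 0.0161
  c term: (-0.5×0.0718)² = 0.00129
  x term: (0.5×0.0959)² = 0.00230
  w term: (1×0.0432)² = 0.00187
Total = 0.0302. Share from x = 0.00230/0.0302 = 0.0763.

7.63%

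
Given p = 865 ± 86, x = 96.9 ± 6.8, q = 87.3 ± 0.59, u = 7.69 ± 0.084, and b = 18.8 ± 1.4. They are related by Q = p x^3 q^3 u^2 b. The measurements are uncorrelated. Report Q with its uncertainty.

Each factor contributes (exponent × relative error)² to (δQ/Q)²:
  (1·δp/p)² = (1×0.0994)² = 0.00988;  (3·δx/x)² = (3×0.0702)² = 0.0443;  (3·δq/q)² = (3×0.00676)² = 0.000411;  (2·δu/u)² = (2×0.0109)² = 0.000477;  (1·δb/b)² = (1×0.0745)² = 0.00555
δQ/Q = √(0.0606) = 0.246
Q = 5.82e+17, so δQ = 0.246 × 5.82e+17 = 1.43e+17.

(5.82 ± 1.43) × 10^17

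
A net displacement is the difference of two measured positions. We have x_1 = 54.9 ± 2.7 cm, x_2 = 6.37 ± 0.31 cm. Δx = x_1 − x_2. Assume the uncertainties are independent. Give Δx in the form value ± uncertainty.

Absolute uncertainties add in quadrature for a linear combination:
  (δx_1)² = 7.29;  (δx_2)² = 0.0961
δΔx = √(7.39) = 2.72 cm
Δx = 48.5 cm.

48.5 ± 2.72 cm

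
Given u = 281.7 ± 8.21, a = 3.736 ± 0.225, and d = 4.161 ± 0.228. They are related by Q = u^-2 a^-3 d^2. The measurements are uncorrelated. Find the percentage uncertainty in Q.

For a monomial Q ∝ u^-2, a^-3, d^2, fractional errors add in quadrature:
  (-2·δu/u)² = (-2×0.0291)² = 0.00340;  (-3·δa/a)² = (-3×0.0602)² = 0.0326;  (2·δd/d)² = (2×0.0548)² = 0.0120
δQ/Q = √(0.0481) = 0.219

21.9%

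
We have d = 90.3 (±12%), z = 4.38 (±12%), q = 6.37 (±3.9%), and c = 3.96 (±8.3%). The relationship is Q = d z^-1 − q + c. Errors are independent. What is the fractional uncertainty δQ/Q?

Let p = d·z^-1 = 20.6. δp/p = √((1·δd/d)² + (-1·δz/z)²) = √(0.0144 + 0.0144) = 0.170, so δp = 3.50.
Q = p − q + c: δQ = √(δp² + δq² + δc²) = √(12.2 + 0.0617 + 0.108) = 3.52
Q = 18.2, so δQ/Q = 3.52/18.2 = 0.193.

0.193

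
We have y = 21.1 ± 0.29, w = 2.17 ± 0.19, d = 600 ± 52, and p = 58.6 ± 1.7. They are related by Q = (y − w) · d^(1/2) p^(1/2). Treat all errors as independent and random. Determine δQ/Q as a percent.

4.92%

Let u = y − w = 18.9. δu = √(δy² + δw²) = √(0.0841 + 0.0361) = 0.347, so δu/u = 0.0183.
Q is then a monomial in u, d, p:
δQ/Q = √((δu/u)² + (½·δd/d)² + (½·δp/p)²) = √(0.000335 + 0.00188 + 0.000210) = 0.0492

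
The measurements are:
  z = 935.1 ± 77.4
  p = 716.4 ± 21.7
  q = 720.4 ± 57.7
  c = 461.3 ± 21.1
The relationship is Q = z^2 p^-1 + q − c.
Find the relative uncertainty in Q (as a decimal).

Let w = z^2·p^-1 = 1221. δw/w = √((2·δz/z)² + (-1·δp/p)²) = √(0.0274 + 0.000918) = 0.168, so δw = 205.
Q = w + q − c: δQ = √(δw² + δq² + δc²) = √(42200 + 3330 + 445) = 214
Q = 1480, so δQ/Q = 214/1480 = 0.145.

0.145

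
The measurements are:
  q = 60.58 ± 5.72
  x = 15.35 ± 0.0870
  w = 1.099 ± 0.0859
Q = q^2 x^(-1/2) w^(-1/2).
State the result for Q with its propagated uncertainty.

893.5 ± 172

Each factor contributes (exponent × relative error)² to (δQ/Q)²:
  (2·δq/q)² = (2×0.0944)² = 0.0357;  (−½·δx/x)² = (-0.5×0.00567)² = 8.03e-06;  (−½·δw/w)² = (-0.5×0.0782)² = 0.00153
δQ/Q = √(0.0372) = 0.193
Q = 893.5, so δQ = 0.193 × 893.5 = 172.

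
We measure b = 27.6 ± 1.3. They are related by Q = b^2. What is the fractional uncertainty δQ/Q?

0.0942

Each factor contributes (exponent × relative error)² to (δQ/Q)²:
  (2·δb/b)² = (2×0.0471)² = 0.00887
δQ/Q = √(0.00887) = 0.0942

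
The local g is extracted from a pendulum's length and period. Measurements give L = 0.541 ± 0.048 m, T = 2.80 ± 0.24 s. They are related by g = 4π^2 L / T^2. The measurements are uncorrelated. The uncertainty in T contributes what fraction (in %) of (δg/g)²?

78.9%

(δg/g)² = (1·δL/L)² + (-2·δT/T)²
  L term: (1×0.0887)² = 0.00787
  T term: (-2×0.0857)² = 0.0294
Total = 0.0373. Share from T = 0.0294/0.0373 = 0.789.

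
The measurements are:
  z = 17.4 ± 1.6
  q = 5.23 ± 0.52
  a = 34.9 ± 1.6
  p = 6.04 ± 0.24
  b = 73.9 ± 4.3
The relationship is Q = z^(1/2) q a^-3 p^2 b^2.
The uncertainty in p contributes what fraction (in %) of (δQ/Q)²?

12.4%

(δQ/Q)² = (½·δz/z)² + (1·δq/q)² + (-3·δa/a)² + (2·δp/p)² + (2·δb/b)²
  z term: (0.5×0.0920)² = 0.00211
  q term: (1×0.0994)² = 0.00989
  a term: (-3×0.0458)² = 0.0189
  p term: (2×0.0397)² = 0.00632
  b term: (2×0.0582)² = 0.0135
Total = 0.0508. Share from p = 0.00632/0.0508 = 0.124.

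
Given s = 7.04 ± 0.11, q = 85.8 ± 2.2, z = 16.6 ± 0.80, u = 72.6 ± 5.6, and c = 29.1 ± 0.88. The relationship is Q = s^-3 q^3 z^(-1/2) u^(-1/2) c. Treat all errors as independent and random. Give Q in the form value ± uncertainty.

Relative error in a monomial: (δQ/Q)² = Σ (nᵢ · δxᵢ/xᵢ)².
  (-3·δs/s)² = (-3×0.0156)² = 0.00220;  (3·δq/q)² = (3×0.0256)² = 0.00592;  (−½·δz/z)² = (-0.5×0.0482)² = 0.000581;  (−½·δu/u)² = (-0.5×0.0771)² = 0.00149;  (1·δc/c)² = (1×0.0302)² = 0.000914
δQ/Q = √(0.0111) = 0.105
Q = 1520, so δQ = 0.105 × 1520 = 160.

1520 ± 160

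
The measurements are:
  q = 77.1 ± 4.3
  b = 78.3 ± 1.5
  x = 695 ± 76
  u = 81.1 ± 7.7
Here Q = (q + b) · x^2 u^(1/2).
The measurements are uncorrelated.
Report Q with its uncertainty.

Let w = q + b = 155. δw = √(δq² + δb²) = √(18.5 + 2.25) = 4.55, so δw/w = 0.0293.
Q is then a monomial in w, x, u:
δQ/Q = √((δw/w)² + (2·δx/x)² + (½·δu/u)²) = √(0.000859 + 0.0478 + 0.00225) = 0.226
Q = 6.76e+08, so δQ = 0.226 × 6.76e+08 = 1.53e+08.

(6.76 ± 1.53) × 10^8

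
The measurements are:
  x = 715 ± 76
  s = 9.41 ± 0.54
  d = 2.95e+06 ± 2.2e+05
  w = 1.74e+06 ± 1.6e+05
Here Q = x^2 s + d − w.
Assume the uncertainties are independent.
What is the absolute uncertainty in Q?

1.09e+06

Let p = x^2·s = 4.81e+06. δp/p = √((2·δx/x)² + (1·δs/s)²) = √(0.0452 + 0.00329) = 0.220, so δp = 1.06e+06.
Q = p + d − w: δQ = √(δp² + δd² + δw²) = √(1.12e+12 + 4.84e+10 + 2.56e+10) = 1.09e+06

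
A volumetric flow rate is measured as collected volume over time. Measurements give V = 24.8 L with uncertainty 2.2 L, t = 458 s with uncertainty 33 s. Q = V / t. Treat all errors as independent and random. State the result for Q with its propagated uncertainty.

0.0541 ± 0.00619 L/s

For a monomial Q ∝ V, t^-1, fractional errors add in quadrature:
  (1·δV/V)² = (1×0.0887)² = 0.00787;  (-1·δt/t)² = (-1×0.0721)² = 0.00519
δQ/Q = √(0.0131) = 0.114
Q = 0.0541 L/s, so δQ = 0.114 × 0.0541 = 0.00619 L/s.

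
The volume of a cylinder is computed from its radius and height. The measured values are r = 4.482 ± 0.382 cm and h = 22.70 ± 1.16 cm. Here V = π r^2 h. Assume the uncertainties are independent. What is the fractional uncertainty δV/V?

For a monomial V ∝ r^2, h, fractional errors add in quadrature:
  (2·δr/r)² = (2×0.0852)² = 0.0291;  (1·δh/h)² = (1×0.0511)² = 0.00261
δV/V = √(0.0317) = 0.178

0.178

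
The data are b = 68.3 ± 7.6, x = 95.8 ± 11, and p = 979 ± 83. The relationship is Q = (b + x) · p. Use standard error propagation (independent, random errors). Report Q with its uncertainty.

Let u = b + x = 164. δu = √(δb² + δx²) = √(57.8 + 121) = 13.4, so δu/u = 0.0815.
Q is then a monomial in u, p:
δQ/Q = √((δu/u)² + (1·δp/p)²) = √(0.00664 + 0.00719) = 0.118
Q = 1.61e+05, so δQ = 0.118 × 1.61e+05 = 18900.

(1.61 ± 0.189) × 10^5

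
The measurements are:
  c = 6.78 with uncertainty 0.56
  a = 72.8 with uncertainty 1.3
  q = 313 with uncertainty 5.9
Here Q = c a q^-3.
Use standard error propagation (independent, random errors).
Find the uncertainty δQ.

1.64e-06

Since Q is a product/quotient, work with relative uncertainties:
  (1·δc/c)² = (1×0.0826)² = 0.00682;  (1·δa/a)² = (1×0.0179)² = 0.000319;  (-3·δq/q)² = (-3×0.0188)² = 0.00320
δQ/Q = √(0.0103) = 0.102
Q = 1.61e-05, so δQ = 0.102 × 1.61e-05 = 1.64e-06.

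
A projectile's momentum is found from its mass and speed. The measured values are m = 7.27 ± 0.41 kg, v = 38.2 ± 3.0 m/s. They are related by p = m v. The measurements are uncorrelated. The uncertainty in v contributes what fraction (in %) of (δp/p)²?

66.0%

(δp/p)² = (1·δm/m)² + (1·δv/v)²
  m term: (1×0.0564)² = 0.00318
  v term: (1×0.0785)² = 0.00617
Total = 0.00935. Share from v = 0.00617/0.00935 = 0.660.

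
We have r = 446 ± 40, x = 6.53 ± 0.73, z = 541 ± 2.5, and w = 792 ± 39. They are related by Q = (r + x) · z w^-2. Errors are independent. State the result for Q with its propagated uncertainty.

Let u = r + x = 453. δu = √(δr² + δx²) = √(1600 + 0.533) = 40.0, so δu/u = 0.0884.
Q is then a monomial in u, z, w:
δQ/Q = √((δu/u)² + (1·δz/z)² + (-2·δw/w)²) = √(0.00782 + 2.14e-05 + 0.00970) = 0.132
Q = 0.390, so δQ = 0.132 × 0.390 = 0.0517.

0.390 ± 0.0517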